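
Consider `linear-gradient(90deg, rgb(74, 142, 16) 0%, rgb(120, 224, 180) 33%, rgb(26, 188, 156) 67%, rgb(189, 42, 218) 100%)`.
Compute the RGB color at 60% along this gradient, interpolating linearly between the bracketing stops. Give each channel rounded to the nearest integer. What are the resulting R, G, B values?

(45, 195, 161)

60% lies between the 33% and 67% stops, so the local fraction is t = (60 − 33)/(67 − 33) = 27/34 ≈ 0.7941.
R = 120 + 0.7941 × (26 − 120) = 45.355 → 45
G = 224 + 0.7941 × (188 − 224) = 195.412 → 195
B = 180 + 0.7941 × (156 − 180) = 160.942 → 161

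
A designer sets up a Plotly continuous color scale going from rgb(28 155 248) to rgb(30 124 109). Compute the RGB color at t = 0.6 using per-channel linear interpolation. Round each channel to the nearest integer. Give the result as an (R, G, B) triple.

(29, 136, 165)

R = 28 + 0.6 × (30 − 28) = 28 + 0.6 × 2 = 29.2 → 29
G = 155 + 0.6 × (124 − 155) = 155 + 0.6 × -31 = 136.4 → 136
B = 248 + 0.6 × (109 − 248) = 248 + 0.6 × -139 = 164.6 → 165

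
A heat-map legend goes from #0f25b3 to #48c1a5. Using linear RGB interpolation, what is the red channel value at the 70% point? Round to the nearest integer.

R₁ = 15 (from #0f25b3), R₂ = 72 (from #48c1a5).
R = 15 + 0.7 × (72 − 15) = 54.9 → 55

55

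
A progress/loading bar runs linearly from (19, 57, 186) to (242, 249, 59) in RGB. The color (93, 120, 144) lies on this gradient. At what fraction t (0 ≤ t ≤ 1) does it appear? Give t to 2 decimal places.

0.33

Invert the lerp on the R channel (largest span, 223): t = (93 − 19) / (242 − 19) = 74/223 = 0.33184.
Check on G: (120 − 57)/(249 − 57) = 0.3281 ✓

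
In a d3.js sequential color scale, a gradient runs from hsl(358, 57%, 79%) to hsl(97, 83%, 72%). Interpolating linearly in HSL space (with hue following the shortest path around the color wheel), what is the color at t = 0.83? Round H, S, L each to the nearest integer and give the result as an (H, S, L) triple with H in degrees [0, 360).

Hue: 97 − 358 = -261°, but |-261| > 180 so the shorter arc goes the other way: Δh = -261 + 360 = 99°.
H = 358 + 0.83 × (99) = 440.17 → 440 → 440 mod 360 = 80°
S = 57 + 0.83 × (83 − 57) = 78.58 → 79%
L = 79 + 0.83 × (72 − 79) = 73.19 → 73%

(80, 79, 73)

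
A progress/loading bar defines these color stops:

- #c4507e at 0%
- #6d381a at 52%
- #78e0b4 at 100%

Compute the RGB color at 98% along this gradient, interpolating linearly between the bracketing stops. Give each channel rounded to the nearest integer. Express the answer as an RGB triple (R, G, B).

98% lies between the 52% and 100% stops, so the local fraction is t = (98 − 52)/(100 − 52) = 46/48 ≈ 0.9583.
#6d381a → (109, 56, 26); #78e0b4 → (120, 224, 180).
R = 109 + 0.9583 × (120 − 109) = 119.541 → 120
G = 56 + 0.9583 × (224 − 56) = 216.994 → 217
B = 26 + 0.9583 × (180 − 26) = 173.578 → 174

(120, 217, 174)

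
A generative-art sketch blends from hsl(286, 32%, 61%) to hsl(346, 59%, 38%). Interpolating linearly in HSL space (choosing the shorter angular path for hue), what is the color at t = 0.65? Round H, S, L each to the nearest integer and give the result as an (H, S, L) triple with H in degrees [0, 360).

(325, 50, 46)

Hue arc: Δh = 346 − 286 = 60° (|Δh| ≤ 180, already the shorter path).
H = 286 + 0.65 × (60) = 325 → 325°
S = 32 + 0.65 × (59 − 32) = 49.55 → 50%
L = 61 + 0.65 × (38 − 61) = 46.05 → 46%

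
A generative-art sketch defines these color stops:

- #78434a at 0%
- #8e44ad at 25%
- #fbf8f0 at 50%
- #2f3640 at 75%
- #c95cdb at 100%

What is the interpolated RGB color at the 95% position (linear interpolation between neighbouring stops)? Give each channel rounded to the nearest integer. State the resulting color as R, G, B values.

95% lies between the 75% and 100% stops, so the local fraction is t = (95 − 75)/(100 − 75) = 20/25 ≈ 0.8.
#2f3640 → (47, 54, 64); #c95cdb → (201, 92, 219).
R = 47 + 0.8 × (201 − 47) = 170.2 → 170
G = 54 + 0.8 × (92 − 54) = 84.4 → 84
B = 64 + 0.8 × (219 − 64) = 188 → 188

(170, 84, 188)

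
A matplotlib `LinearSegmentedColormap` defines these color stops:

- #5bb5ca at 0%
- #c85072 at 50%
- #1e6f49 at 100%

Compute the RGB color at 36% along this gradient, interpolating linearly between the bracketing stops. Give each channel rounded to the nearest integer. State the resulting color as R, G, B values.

36% lies between the 0% and 50% stops, so the local fraction is t = (36 − 0)/(50 − 0) = 36/50 ≈ 0.72.
#5bb5ca → (91, 181, 202); #c85072 → (200, 80, 114).
R = 91 + 0.72 × (200 − 91) = 169.48 → 169
G = 181 + 0.72 × (80 − 181) = 108.28 → 108
B = 202 + 0.72 × (114 − 202) = 138.64 → 139

(169, 108, 139)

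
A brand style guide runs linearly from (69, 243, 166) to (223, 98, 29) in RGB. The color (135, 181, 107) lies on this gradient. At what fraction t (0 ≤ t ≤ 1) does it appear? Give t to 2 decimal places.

0.43

Invert the lerp on the R channel (largest span, 154): t = (135 − 69) / (223 − 69) = 66/154 = 0.42857.
Check on G: (181 − 243)/(98 − 243) = 0.4276 ✓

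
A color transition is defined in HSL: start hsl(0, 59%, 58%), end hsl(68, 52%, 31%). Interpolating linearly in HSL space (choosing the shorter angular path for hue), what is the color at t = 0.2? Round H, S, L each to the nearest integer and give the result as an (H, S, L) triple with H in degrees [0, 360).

(14, 58, 53)

Hue arc: Δh = 68 − 0 = 68° (|Δh| ≤ 180, already the shorter path).
H = 0 + 0.2 × (68) = 13.6 → 14°
S = 59 + 0.2 × (52 − 59) = 57.6 → 58%
L = 58 + 0.2 × (31 − 58) = 52.6 → 53%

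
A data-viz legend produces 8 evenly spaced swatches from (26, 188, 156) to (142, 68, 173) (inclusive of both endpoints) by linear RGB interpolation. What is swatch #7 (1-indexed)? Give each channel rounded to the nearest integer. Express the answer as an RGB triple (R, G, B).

With 8 swatches and endpoints inclusive, swatch 7 sits at t = (7 − 1)/(8 − 1) = 6/7 ≈ 0.8571.
R = 26 + 0.8571 × (142 − 26) = 125.424 → 125
G = 188 + 0.8571 × (68 − 188) = 85.148 → 85
B = 156 + 0.8571 × (173 − 156) = 170.571 → 171

(125, 85, 171)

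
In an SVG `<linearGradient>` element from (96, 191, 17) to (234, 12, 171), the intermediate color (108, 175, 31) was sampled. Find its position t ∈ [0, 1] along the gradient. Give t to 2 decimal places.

Invert the lerp on the G channel (largest span, 179): t = (175 − 191) / (12 − 191) = -16/-179 = 0.089385.
Check on R: (108 − 96)/(234 − 96) = 0.08696 ✓

0.09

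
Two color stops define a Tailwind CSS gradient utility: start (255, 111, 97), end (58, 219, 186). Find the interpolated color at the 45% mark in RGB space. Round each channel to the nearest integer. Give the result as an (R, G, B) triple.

45% corresponds to t = 0.45.
R = 255 + 0.45 × (58 − 255) = 255 + 0.45 × -197 = 166.35 → 166
G = 111 + 0.45 × (219 − 111) = 111 + 0.45 × 108 = 159.6 → 160
B = 97 + 0.45 × (186 − 97) = 97 + 0.45 × 89 = 137.05 → 137

(166, 160, 137)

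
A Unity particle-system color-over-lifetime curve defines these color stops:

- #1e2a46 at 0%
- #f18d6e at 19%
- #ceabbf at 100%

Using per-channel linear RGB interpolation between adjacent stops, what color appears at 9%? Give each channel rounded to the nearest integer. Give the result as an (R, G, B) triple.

(130, 89, 89)

9% lies between the 0% and 19% stops, so the local fraction is t = (9 − 0)/(19 − 0) = 9/19 ≈ 0.4737.
#1e2a46 → (30, 42, 70); #f18d6e → (241, 141, 110).
R = 30 + 0.4737 × (241 − 30) = 129.951 → 130
G = 42 + 0.4737 × (141 − 42) = 88.896 → 89
B = 70 + 0.4737 × (110 − 70) = 88.948 → 89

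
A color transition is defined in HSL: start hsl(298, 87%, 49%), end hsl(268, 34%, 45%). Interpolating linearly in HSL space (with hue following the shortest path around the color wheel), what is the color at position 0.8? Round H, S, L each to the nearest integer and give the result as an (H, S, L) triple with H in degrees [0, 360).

Hue arc: Δh = 268 − 298 = -30° (|Δh| ≤ 180, already the shorter path).
H = 298 + 0.8 × (-30) = 274 → 274°
S = 87 + 0.8 × (34 − 87) = 44.6 → 45%
L = 49 + 0.8 × (45 − 49) = 45.8 → 46%

(274, 45, 46)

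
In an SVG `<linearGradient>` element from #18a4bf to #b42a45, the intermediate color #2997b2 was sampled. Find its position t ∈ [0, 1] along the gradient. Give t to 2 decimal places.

Invert the lerp on the R channel (largest span, 156): t = (41 − 24) / (180 − 24) = 17/156 = 0.10897.
Check on G: (151 − 164)/(42 − 164) = 0.1066 ✓

0.11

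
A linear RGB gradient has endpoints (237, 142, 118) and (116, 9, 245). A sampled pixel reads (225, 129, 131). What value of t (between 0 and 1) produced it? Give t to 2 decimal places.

Invert the lerp on the G channel (largest span, 133): t = (129 − 142) / (9 − 142) = -13/-133 = 0.097744.
Check on R: (225 − 237)/(116 − 237) = 0.09917 ✓

0.10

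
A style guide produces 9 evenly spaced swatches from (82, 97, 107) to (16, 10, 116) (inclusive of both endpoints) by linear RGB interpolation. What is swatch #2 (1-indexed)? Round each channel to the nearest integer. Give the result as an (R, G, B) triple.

With 9 swatches and endpoints inclusive, swatch 2 sits at t = (2 − 1)/(9 − 1) = 1/8 ≈ 0.125.
R = 82 + 0.125 × (16 − 82) = 73.75 → 74
G = 97 + 0.125 × (10 − 97) = 86.125 → 86
B = 107 + 0.125 × (116 − 107) = 108.125 → 108

(74, 86, 108)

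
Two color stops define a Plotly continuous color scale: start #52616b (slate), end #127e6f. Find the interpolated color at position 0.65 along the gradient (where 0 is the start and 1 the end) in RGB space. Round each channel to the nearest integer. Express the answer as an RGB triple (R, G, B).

(40, 116, 110)

#52616b → (82, 97, 107); #127e6f → (18, 126, 111).
R = 82 + 0.65 × (18 − 82) = 82 + 0.65 × -64 = 40.4 → 40
G = 97 + 0.65 × (126 − 97) = 97 + 0.65 × 29 = 115.85 → 116
B = 107 + 0.65 × (111 − 107) = 107 + 0.65 × 4 = 109.6 → 110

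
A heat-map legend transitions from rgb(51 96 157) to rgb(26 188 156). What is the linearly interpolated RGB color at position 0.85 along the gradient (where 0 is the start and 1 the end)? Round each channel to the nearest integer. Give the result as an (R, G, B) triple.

R = 51 + 0.85 × (26 − 51) = 51 + 0.85 × -25 = 29.75 → 30
G = 96 + 0.85 × (188 − 96) = 96 + 0.85 × 92 = 174.2 → 174
B = 157 + 0.85 × (156 − 157) = 157 + 0.85 × -1 = 156.15 → 156

(30, 174, 156)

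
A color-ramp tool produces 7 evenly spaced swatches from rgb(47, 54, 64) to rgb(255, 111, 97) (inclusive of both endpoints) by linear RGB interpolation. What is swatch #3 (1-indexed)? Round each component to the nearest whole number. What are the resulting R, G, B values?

With 7 swatches and endpoints inclusive, swatch 3 sits at t = (3 − 1)/(7 − 1) = 2/6 ≈ 0.3333.
R = 47 + 0.3333 × (255 − 47) = 116.326 → 116
G = 54 + 0.3333 × (111 − 54) = 72.998 → 73
B = 64 + 0.3333 × (97 − 64) = 74.999 → 75

(116, 73, 75)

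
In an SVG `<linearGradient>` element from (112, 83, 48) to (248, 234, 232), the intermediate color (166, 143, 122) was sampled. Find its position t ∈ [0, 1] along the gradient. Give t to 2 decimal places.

0.40

Invert the lerp on the B channel (largest span, 184): t = (122 − 48) / (232 − 48) = 74/184 = 0.40217.
Check on R: (166 − 112)/(248 − 112) = 0.3971 ✓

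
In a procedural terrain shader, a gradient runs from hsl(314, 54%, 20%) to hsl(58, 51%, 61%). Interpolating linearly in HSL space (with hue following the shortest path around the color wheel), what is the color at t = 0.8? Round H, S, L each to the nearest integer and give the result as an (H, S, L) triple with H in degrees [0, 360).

(37, 52, 53)

Hue: 58 − 314 = -256°, but |-256| > 180 so the shorter arc goes the other way: Δh = -256 + 360 = 104°.
H = 314 + 0.8 × (104) = 397.2 → 397 → 397 mod 360 = 37°
S = 54 + 0.8 × (51 − 54) = 51.6 → 52%
L = 20 + 0.8 × (61 − 20) = 52.8 → 53%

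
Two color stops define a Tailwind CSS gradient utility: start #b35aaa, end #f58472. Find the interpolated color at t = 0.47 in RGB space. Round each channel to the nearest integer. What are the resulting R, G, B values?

(210, 110, 144)

#b35aaa → (179, 90, 170); #f58472 → (245, 132, 114).
R = 179 + 0.47 × (245 − 179) = 179 + 0.47 × 66 = 210.02 → 210
G = 90 + 0.47 × (132 − 90) = 90 + 0.47 × 42 = 109.74 → 110
B = 170 + 0.47 × (114 − 170) = 170 + 0.47 × -56 = 143.68 → 144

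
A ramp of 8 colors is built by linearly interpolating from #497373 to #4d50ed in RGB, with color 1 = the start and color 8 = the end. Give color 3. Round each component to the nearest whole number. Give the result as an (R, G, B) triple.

(74, 105, 150)

With 8 swatches and endpoints inclusive, swatch 3 sits at t = (3 − 1)/(8 − 1) = 2/7 ≈ 0.2857.
#497373 → (73, 115, 115); #4d50ed → (77, 80, 237).
R = 73 + 0.2857 × (77 − 73) = 74.143 → 74
G = 115 + 0.2857 × (80 − 115) = 105.001 → 105
B = 115 + 0.2857 × (237 − 115) = 149.855 → 150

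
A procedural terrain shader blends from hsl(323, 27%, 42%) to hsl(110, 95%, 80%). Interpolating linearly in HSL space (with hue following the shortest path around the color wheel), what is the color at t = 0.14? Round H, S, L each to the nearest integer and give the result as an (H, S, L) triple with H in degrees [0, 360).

(344, 37, 47)

Hue: 110 − 323 = -213°, but |-213| > 180 so the shorter arc goes the other way: Δh = -213 + 360 = 147°.
H = 323 + 0.14 × (147) = 343.58 → 344°
S = 27 + 0.14 × (95 − 27) = 36.52 → 37%
L = 42 + 0.14 × (80 − 42) = 47.32 → 47%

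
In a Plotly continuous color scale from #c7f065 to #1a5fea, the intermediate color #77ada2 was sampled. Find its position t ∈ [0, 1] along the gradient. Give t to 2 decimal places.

Invert the lerp on the R channel (largest span, 173): t = (119 − 199) / (26 − 199) = -80/-173 = 0.46243.
Check on G: (173 − 240)/(95 − 240) = 0.4621 ✓

0.46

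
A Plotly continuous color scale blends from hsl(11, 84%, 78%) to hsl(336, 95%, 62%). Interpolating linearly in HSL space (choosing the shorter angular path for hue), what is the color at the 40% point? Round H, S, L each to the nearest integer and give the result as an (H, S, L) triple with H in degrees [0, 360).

Hue: 336 − 11 = 325°, but |325| > 180 so the shorter arc goes the other way: Δh = 325 − 360 = -35°.
H = 11 + 0.4 × (-35) = -3 → -3 → -3 mod 360 = 357°
S = 84 + 0.4 × (95 − 84) = 88.4 → 88%
L = 78 + 0.4 × (62 − 78) = 71.6 → 72%

(357, 88, 72)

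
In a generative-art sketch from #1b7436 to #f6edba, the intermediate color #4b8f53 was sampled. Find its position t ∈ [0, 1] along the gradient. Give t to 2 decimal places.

0.22

Invert the lerp on the R channel (largest span, 219): t = (75 − 27) / (246 − 27) = 48/219 = 0.21918.
Check on G: (143 − 116)/(237 − 116) = 0.2231 ✓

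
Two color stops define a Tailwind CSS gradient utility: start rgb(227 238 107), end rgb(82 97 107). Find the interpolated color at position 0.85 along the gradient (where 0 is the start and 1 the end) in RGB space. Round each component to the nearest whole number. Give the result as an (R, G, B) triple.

(104, 118, 107)

R = 227 + 0.85 × (82 − 227) = 227 + 0.85 × -145 = 103.75 → 104
G = 238 + 0.85 × (97 − 238) = 238 + 0.85 × -141 = 118.15 → 118
B = 107 + 0.85 × (107 − 107) = 107 + 0.85 × 0 = 107 → 107
So the blended color is (104, 118, 107), about #68766b.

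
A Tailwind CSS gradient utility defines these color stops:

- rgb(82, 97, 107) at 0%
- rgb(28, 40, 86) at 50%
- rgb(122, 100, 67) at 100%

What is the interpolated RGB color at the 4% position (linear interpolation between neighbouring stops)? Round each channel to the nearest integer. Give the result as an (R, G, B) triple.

4% lies between the 0% and 50% stops, so the local fraction is t = (4 − 0)/(50 − 0) = 4/50 ≈ 0.08.
R = 82 + 0.08 × (28 − 82) = 77.68 → 78
G = 97 + 0.08 × (40 − 97) = 92.44 → 92
B = 107 + 0.08 × (86 − 107) = 105.32 → 105

(78, 92, 105)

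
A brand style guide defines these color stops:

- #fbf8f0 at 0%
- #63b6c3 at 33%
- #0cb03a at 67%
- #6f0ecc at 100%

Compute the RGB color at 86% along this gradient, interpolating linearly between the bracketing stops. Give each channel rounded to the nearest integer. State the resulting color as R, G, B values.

(69, 83, 142)

86% lies between the 67% and 100% stops, so the local fraction is t = (86 − 67)/(100 − 67) = 19/33 ≈ 0.5758.
#0cb03a → (12, 176, 58); #6f0ecc → (111, 14, 204).
R = 12 + 0.5758 × (111 − 12) = 69.004 → 69
G = 176 + 0.5758 × (14 − 176) = 82.72 → 83
B = 58 + 0.5758 × (204 − 58) = 142.067 → 142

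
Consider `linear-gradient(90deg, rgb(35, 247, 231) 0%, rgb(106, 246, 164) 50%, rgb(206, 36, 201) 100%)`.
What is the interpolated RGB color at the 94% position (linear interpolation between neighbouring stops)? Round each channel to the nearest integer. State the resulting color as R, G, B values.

(194, 61, 197)

94% lies between the 50% and 100% stops, so the local fraction is t = (94 − 50)/(100 − 50) = 44/50 ≈ 0.88.
R = 106 + 0.88 × (206 − 106) = 194 → 194
G = 246 + 0.88 × (36 − 246) = 61.2 → 61
B = 164 + 0.88 × (201 − 164) = 196.56 → 197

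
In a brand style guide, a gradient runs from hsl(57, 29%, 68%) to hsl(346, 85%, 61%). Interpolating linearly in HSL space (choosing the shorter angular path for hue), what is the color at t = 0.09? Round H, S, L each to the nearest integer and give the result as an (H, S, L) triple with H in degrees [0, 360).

(51, 34, 67)

Hue: 346 − 57 = 289°, but |289| > 180 so the shorter arc goes the other way: Δh = 289 − 360 = -71°.
H = 57 + 0.09 × (-71) = 50.61 → 51°
S = 29 + 0.09 × (85 − 29) = 34.04 → 34%
L = 68 + 0.09 × (61 − 68) = 67.37 → 67%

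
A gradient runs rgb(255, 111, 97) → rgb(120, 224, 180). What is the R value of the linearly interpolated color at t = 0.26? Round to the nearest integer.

R = 255 + 0.26 × (120 − 255) = 219.9 → 220

220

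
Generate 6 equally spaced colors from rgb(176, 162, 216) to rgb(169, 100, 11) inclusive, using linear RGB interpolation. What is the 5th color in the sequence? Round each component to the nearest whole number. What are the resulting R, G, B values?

(170, 112, 52)

With 6 swatches and endpoints inclusive, swatch 5 sits at t = (5 − 1)/(6 − 1) = 4/5 ≈ 0.8.
R = 176 + 0.8 × (169 − 176) = 170.4 → 170
G = 162 + 0.8 × (100 − 162) = 112.4 → 112
B = 216 + 0.8 × (11 − 216) = 52 → 52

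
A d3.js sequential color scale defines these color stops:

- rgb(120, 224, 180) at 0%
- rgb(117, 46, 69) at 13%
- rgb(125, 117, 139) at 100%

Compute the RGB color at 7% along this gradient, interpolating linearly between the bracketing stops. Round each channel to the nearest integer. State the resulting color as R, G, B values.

7% lies between the 0% and 13% stops, so the local fraction is t = (7 − 0)/(13 − 0) = 7/13 ≈ 0.5385.
R = 120 + 0.5385 × (117 − 120) = 118.385 → 118
G = 224 + 0.5385 × (46 − 224) = 128.147 → 128
B = 180 + 0.5385 × (69 − 180) = 120.227 → 120

(118, 128, 120)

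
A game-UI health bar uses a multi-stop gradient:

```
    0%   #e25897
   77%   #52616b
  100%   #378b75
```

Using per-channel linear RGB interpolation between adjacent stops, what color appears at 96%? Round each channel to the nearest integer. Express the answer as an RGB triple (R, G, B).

(60, 132, 115)

96% lies between the 77% and 100% stops, so the local fraction is t = (96 − 77)/(100 − 77) = 19/23 ≈ 0.8261.
#52616b → (82, 97, 107); #378b75 → (55, 139, 117).
R = 82 + 0.8261 × (55 − 82) = 59.695 → 60
G = 97 + 0.8261 × (139 − 97) = 131.696 → 132
B = 107 + 0.8261 × (117 − 107) = 115.261 → 115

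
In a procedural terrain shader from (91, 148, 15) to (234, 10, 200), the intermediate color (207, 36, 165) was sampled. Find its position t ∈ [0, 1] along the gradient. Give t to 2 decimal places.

0.81

Invert the lerp on the B channel (largest span, 185): t = (165 − 15) / (200 − 15) = 150/185 = 0.81081.
Check on R: (207 − 91)/(234 − 91) = 0.8112 ✓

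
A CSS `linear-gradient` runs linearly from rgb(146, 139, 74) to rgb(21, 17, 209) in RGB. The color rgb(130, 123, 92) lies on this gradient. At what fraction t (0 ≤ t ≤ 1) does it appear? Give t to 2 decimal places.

0.13

Invert the lerp on the B channel (largest span, 135): t = (92 − 74) / (209 − 74) = 18/135 = 0.13333.
Check on R: (130 − 146)/(21 − 146) = 0.128 ✓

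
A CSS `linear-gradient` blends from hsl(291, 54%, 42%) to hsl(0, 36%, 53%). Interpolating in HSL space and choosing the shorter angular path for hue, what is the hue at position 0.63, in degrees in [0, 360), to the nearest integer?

334

Hue: 0 − 291 = -291°, but |-291| > 180 so the shorter arc goes the other way: Δh = -291 + 360 = 69°.
H = 291 + 0.63 × (69) = 334.47 → 334°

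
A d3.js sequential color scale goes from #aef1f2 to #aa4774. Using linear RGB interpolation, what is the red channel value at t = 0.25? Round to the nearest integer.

R₁ = 174 (from #aef1f2), R₂ = 170 (from #aa4774).
R = 174 + 0.25 × (170 − 174) = 173 → 173

173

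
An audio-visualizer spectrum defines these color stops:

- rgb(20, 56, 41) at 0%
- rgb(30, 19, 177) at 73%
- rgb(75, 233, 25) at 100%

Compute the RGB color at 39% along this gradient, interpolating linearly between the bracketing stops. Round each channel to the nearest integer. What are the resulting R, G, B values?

(25, 36, 114)

39% lies between the 0% and 73% stops, so the local fraction is t = (39 − 0)/(73 − 0) = 39/73 ≈ 0.5342.
R = 20 + 0.5342 × (30 − 20) = 25.342 → 25
G = 56 + 0.5342 × (19 − 56) = 36.235 → 36
B = 41 + 0.5342 × (177 − 41) = 113.651 → 114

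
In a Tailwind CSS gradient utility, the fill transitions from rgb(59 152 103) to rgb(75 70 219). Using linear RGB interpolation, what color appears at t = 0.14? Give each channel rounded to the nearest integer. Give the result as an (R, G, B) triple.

(61, 141, 119)

R = 59 + 0.14 × (75 − 59) = 59 + 0.14 × 16 = 61.24 → 61
G = 152 + 0.14 × (70 − 152) = 152 + 0.14 × -82 = 140.52 → 141
B = 103 + 0.14 × (219 − 103) = 103 + 0.14 × 116 = 119.24 → 119
So the blended color is (61, 141, 119), about #3d8d77.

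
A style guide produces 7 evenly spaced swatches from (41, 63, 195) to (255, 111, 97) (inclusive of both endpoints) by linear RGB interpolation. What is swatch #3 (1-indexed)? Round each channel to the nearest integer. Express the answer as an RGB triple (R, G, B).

(112, 79, 162)

With 7 swatches and endpoints inclusive, swatch 3 sits at t = (3 − 1)/(7 − 1) = 2/6 ≈ 0.3333.
R = 41 + 0.3333 × (255 − 41) = 112.326 → 112
G = 63 + 0.3333 × (111 − 63) = 78.998 → 79
B = 195 + 0.3333 × (97 − 195) = 162.337 → 162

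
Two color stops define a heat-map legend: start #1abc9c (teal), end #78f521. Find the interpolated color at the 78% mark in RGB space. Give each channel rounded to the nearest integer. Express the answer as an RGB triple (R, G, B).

#1abc9c → (26, 188, 156); #78f521 → (120, 245, 33).
78% corresponds to t = 0.78.
R = 26 + 0.78 × (120 − 26) = 26 + 0.78 × 94 = 99.32 → 99
G = 188 + 0.78 × (245 − 188) = 188 + 0.78 × 57 = 232.46 → 232
B = 156 + 0.78 × (33 − 156) = 156 + 0.78 × -123 = 60.06 → 60

(99, 232, 60)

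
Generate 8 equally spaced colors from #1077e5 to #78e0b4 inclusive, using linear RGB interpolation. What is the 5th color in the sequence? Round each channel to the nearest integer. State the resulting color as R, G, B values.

(75, 179, 201)

With 8 swatches and endpoints inclusive, swatch 5 sits at t = (5 − 1)/(8 − 1) = 4/7 ≈ 0.5714.
#1077e5 → (16, 119, 229); #78e0b4 → (120, 224, 180).
R = 16 + 0.5714 × (120 − 16) = 75.426 → 75
G = 119 + 0.5714 × (224 − 119) = 178.997 → 179
B = 229 + 0.5714 × (180 − 229) = 201.001 → 201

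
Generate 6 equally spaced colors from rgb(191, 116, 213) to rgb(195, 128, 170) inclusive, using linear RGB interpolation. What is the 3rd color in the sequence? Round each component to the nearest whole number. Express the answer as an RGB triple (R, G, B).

With 6 swatches and endpoints inclusive, swatch 3 sits at t = (3 − 1)/(6 − 1) = 2/5 ≈ 0.4.
R = 191 + 0.4 × (195 − 191) = 192.6 → 193
G = 116 + 0.4 × (128 − 116) = 120.8 → 121
B = 213 + 0.4 × (170 − 213) = 195.8 → 196

(193, 121, 196)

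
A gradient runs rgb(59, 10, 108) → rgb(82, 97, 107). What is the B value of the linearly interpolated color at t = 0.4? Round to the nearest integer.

108

B = 108 + 0.4 × (107 − 108) = 107.6 → 108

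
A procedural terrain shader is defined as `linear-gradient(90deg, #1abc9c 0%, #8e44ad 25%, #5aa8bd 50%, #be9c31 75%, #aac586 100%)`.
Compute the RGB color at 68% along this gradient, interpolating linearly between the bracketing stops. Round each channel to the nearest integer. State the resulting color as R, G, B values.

68% lies between the 50% and 75% stops, so the local fraction is t = (68 − 50)/(75 − 50) = 18/25 ≈ 0.72.
#5aa8bd → (90, 168, 189); #be9c31 → (190, 156, 49).
R = 90 + 0.72 × (190 − 90) = 162 → 162
G = 168 + 0.72 × (156 − 168) = 159.36 → 159
B = 189 + 0.72 × (49 − 189) = 88.2 → 88

(162, 159, 88)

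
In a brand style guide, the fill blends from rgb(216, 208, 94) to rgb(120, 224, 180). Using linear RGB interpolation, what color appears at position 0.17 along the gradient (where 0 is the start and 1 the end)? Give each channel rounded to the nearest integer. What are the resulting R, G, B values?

(200, 211, 109)

R = 216 + 0.17 × (120 − 216) = 216 + 0.17 × -96 = 199.68 → 200
G = 208 + 0.17 × (224 − 208) = 208 + 0.17 × 16 = 210.72 → 211
B = 94 + 0.17 × (180 − 94) = 94 + 0.17 × 86 = 108.62 → 109
So the blended color is (200, 211, 109), about #c8d36d.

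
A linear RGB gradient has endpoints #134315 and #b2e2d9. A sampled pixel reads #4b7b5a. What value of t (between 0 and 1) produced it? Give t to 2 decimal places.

Invert the lerp on the B channel (largest span, 196): t = (90 − 21) / (217 − 21) = 69/196 = 0.35204.
Check on R: (75 − 19)/(178 − 19) = 0.3522 ✓

0.35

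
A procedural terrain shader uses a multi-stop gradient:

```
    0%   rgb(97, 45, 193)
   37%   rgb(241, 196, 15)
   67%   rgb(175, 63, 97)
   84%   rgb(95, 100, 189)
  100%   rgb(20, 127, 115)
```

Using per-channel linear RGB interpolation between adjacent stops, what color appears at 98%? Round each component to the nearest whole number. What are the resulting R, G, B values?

98% lies between the 84% and 100% stops, so the local fraction is t = (98 − 84)/(100 − 84) = 14/16 ≈ 0.875.
R = 95 + 0.875 × (20 − 95) = 29.375 → 29
G = 100 + 0.875 × (127 − 100) = 123.625 → 124
B = 189 + 0.875 × (115 − 189) = 124.25 → 124

(29, 124, 124)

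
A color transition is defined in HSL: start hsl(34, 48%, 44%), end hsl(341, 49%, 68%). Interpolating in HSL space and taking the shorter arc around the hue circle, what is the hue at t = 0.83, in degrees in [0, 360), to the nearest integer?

Hue: 341 − 34 = 307°, but |307| > 180 so the shorter arc goes the other way: Δh = 307 − 360 = -53°.
H = 34 + 0.83 × (-53) = -9.99 → -10 → -10 mod 360 = 350°

350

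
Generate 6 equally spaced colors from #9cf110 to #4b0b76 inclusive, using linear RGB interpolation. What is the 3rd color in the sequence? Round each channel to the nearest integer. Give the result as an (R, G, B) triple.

With 6 swatches and endpoints inclusive, swatch 3 sits at t = (3 − 1)/(6 − 1) = 2/5 ≈ 0.4.
#9cf110 → (156, 241, 16); #4b0b76 → (75, 11, 118).
R = 156 + 0.4 × (75 − 156) = 123.6 → 124
G = 241 + 0.4 × (11 − 241) = 149 → 149
B = 16 + 0.4 × (118 − 16) = 56.8 → 57

(124, 149, 57)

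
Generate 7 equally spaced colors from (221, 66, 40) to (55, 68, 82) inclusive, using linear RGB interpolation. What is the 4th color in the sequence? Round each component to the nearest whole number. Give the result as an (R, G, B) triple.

With 7 swatches and endpoints inclusive, swatch 4 sits at t = (4 − 1)/(7 − 1) = 3/6 ≈ 0.5.
R = 221 + 0.5 × (55 − 221) = 138 → 138
G = 66 + 0.5 × (68 − 66) = 67 → 67
B = 40 + 0.5 × (82 − 40) = 61 → 61

(138, 67, 61)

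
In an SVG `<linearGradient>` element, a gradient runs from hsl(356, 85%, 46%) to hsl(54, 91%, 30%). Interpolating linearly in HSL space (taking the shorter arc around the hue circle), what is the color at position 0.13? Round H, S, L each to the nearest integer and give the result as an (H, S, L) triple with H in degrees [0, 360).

Hue: 54 − 356 = -302°, but |-302| > 180 so the shorter arc goes the other way: Δh = -302 + 360 = 58°.
H = 356 + 0.13 × (58) = 363.54 → 364 → 364 mod 360 = 4°
S = 85 + 0.13 × (91 − 85) = 85.78 → 86%
L = 46 + 0.13 × (30 − 46) = 43.92 → 44%

(4, 86, 44)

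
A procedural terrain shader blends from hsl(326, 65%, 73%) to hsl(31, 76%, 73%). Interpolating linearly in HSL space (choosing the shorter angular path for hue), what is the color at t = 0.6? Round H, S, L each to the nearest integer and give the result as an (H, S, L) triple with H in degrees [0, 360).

(5, 72, 73)

Hue: 31 − 326 = -295°, but |-295| > 180 so the shorter arc goes the other way: Δh = -295 + 360 = 65°.
H = 326 + 0.6 × (65) = 365 → 365 → 365 mod 360 = 5°
S = 65 + 0.6 × (76 − 65) = 71.6 → 72%
L = 73 + 0.6 × (73 − 73) = 73 → 73%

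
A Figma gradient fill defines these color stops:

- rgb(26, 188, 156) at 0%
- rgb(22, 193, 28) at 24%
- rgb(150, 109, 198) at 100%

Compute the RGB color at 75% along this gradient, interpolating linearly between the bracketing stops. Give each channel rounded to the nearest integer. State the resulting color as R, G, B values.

75% lies between the 24% and 100% stops, so the local fraction is t = (75 − 24)/(100 − 24) = 51/76 ≈ 0.6711.
R = 22 + 0.6711 × (150 − 22) = 107.901 → 108
G = 193 + 0.6711 × (109 − 193) = 136.628 → 137
B = 28 + 0.6711 × (198 − 28) = 142.087 → 142

(108, 137, 142)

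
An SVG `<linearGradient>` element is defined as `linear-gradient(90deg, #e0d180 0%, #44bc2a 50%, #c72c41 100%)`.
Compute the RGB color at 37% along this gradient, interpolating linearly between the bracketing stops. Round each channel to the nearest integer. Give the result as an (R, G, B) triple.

(109, 193, 64)

37% lies between the 0% and 50% stops, so the local fraction is t = (37 − 0)/(50 − 0) = 37/50 ≈ 0.74.
#e0d180 → (224, 209, 128); #44bc2a → (68, 188, 42).
R = 224 + 0.74 × (68 − 224) = 108.56 → 109
G = 209 + 0.74 × (188 − 209) = 193.46 → 193
B = 128 + 0.74 × (42 − 128) = 64.36 → 64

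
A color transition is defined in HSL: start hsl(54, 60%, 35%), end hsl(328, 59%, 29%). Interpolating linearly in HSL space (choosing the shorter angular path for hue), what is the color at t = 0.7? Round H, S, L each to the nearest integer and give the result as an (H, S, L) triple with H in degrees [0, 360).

(354, 59, 31)

Hue: 328 − 54 = 274°, but |274| > 180 so the shorter arc goes the other way: Δh = 274 − 360 = -86°.
H = 54 + 0.7 × (-86) = -6.2 → -6 → -6 mod 360 = 354°
S = 60 + 0.7 × (59 − 60) = 59.3 → 59%
L = 35 + 0.7 × (29 − 35) = 30.8 → 31%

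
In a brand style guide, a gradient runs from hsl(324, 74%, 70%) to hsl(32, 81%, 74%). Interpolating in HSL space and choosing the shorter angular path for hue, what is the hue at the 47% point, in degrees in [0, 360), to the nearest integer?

356

Hue: 32 − 324 = -292°, but |-292| > 180 so the shorter arc goes the other way: Δh = -292 + 360 = 68°.
H = 324 + 0.47 × (68) = 355.96 → 356°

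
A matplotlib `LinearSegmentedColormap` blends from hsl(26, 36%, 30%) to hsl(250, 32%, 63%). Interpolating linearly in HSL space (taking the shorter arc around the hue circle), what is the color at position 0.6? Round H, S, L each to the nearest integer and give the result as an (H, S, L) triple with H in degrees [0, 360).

Hue: 250 − 26 = 224°, but |224| > 180 so the shorter arc goes the other way: Δh = 224 − 360 = -136°.
H = 26 + 0.6 × (-136) = -55.6 → -56 → -56 mod 360 = 304°
S = 36 + 0.6 × (32 − 36) = 33.6 → 34%
L = 30 + 0.6 × (63 − 30) = 49.8 → 50%

(304, 34, 50)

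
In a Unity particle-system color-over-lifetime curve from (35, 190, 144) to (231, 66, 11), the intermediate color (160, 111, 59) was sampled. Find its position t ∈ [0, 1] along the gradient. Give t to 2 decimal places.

0.64

Invert the lerp on the R channel (largest span, 196): t = (160 − 35) / (231 − 35) = 125/196 = 0.63776.
Check on G: (111 − 190)/(66 − 190) = 0.6371 ✓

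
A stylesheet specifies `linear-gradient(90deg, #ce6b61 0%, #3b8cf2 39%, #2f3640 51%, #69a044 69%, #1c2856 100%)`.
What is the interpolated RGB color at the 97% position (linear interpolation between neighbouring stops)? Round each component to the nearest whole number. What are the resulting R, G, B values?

(35, 52, 84)

97% lies between the 69% and 100% stops, so the local fraction is t = (97 − 69)/(100 − 69) = 28/31 ≈ 0.9032.
#69a044 → (105, 160, 68); #1c2856 → (28, 40, 86).
R = 105 + 0.9032 × (28 − 105) = 35.454 → 35
G = 160 + 0.9032 × (40 − 160) = 51.616 → 52
B = 68 + 0.9032 × (86 − 68) = 84.258 → 84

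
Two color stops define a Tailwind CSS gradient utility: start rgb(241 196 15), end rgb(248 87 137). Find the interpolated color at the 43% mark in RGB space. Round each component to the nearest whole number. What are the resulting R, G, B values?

43% corresponds to t = 0.43.
R = 241 + 0.43 × (248 − 241) = 241 + 0.43 × 7 = 244.01 → 244
G = 196 + 0.43 × (87 − 196) = 196 + 0.43 × -109 = 149.13 → 149
B = 15 + 0.43 × (137 − 15) = 15 + 0.43 × 122 = 67.46 → 67

(244, 149, 67)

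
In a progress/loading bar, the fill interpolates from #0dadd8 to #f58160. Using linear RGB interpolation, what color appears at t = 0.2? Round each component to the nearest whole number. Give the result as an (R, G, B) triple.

#0dadd8 → (13, 173, 216); #f58160 → (245, 129, 96).
R = 13 + 0.2 × (245 − 13) = 13 + 0.2 × 232 = 59.4 → 59
G = 173 + 0.2 × (129 − 173) = 173 + 0.2 × -44 = 164.2 → 164
B = 216 + 0.2 × (96 − 216) = 216 + 0.2 × -120 = 192 → 192
So the blended color is (59, 164, 192), about #3ba4c0.

(59, 164, 192)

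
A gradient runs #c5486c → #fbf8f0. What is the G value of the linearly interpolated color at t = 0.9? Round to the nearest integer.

G₁ = 72 (from #c5486c), G₂ = 248 (from #fbf8f0).
G = 72 + 0.9 × (248 − 72) = 230.4 → 230

230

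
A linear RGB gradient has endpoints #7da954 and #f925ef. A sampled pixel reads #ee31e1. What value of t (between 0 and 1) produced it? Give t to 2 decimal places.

Invert the lerp on the B channel (largest span, 155): t = (225 − 84) / (239 − 84) = 141/155 = 0.90968.
Check on R: (238 − 125)/(249 − 125) = 0.9113 ✓

0.91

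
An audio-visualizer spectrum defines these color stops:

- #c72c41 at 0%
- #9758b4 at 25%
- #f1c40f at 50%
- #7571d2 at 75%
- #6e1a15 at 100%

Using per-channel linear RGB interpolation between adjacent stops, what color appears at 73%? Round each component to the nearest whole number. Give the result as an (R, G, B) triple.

(127, 120, 194)

73% lies between the 50% and 75% stops, so the local fraction is t = (73 − 50)/(75 − 50) = 23/25 ≈ 0.92.
#f1c40f → (241, 196, 15); #7571d2 → (117, 113, 210).
R = 241 + 0.92 × (117 − 241) = 126.92 → 127
G = 196 + 0.92 × (113 − 196) = 119.64 → 120
B = 15 + 0.92 × (210 − 15) = 194.4 → 194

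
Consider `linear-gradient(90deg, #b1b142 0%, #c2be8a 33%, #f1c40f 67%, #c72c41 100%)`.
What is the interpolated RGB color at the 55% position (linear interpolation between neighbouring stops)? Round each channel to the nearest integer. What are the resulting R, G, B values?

55% lies between the 33% and 67% stops, so the local fraction is t = (55 − 33)/(67 − 33) = 22/34 ≈ 0.6471.
#c2be8a → (194, 190, 138); #f1c40f → (241, 196, 15).
R = 194 + 0.6471 × (241 − 194) = 224.414 → 224
G = 190 + 0.6471 × (196 − 190) = 193.883 → 194
B = 138 + 0.6471 × (15 − 138) = 58.407 → 58

(224, 194, 58)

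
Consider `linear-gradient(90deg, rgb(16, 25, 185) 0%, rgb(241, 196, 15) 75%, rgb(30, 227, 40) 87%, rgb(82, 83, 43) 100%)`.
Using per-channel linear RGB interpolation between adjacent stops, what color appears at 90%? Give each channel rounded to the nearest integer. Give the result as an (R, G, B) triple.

90% lies between the 87% and 100% stops, so the local fraction is t = (90 − 87)/(100 − 87) = 3/13 ≈ 0.2308.
R = 30 + 0.2308 × (82 − 30) = 42.002 → 42
G = 227 + 0.2308 × (83 − 227) = 193.765 → 194
B = 40 + 0.2308 × (43 − 40) = 40.692 → 41

(42, 194, 41)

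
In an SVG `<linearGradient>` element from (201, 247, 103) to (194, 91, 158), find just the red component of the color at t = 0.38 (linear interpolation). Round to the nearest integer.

198

R = 201 + 0.38 × (194 − 201) = 198.34 → 198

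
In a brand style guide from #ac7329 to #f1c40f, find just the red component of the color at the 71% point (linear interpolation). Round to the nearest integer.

R₁ = 172 (from #ac7329), R₂ = 241 (from #f1c40f).
R = 172 + 0.71 × (241 − 172) = 220.99 → 221

221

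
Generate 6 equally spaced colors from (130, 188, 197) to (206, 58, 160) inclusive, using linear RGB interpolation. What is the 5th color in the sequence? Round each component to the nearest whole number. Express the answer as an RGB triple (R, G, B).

With 6 swatches and endpoints inclusive, swatch 5 sits at t = (5 − 1)/(6 − 1) = 4/5 ≈ 0.8.
R = 130 + 0.8 × (206 − 130) = 190.8 → 191
G = 188 + 0.8 × (58 − 188) = 84 → 84
B = 197 + 0.8 × (160 − 197) = 167.4 → 167

(191, 84, 167)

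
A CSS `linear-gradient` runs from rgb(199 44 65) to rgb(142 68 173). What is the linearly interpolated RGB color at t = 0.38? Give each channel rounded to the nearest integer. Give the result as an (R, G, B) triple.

(177, 53, 106)

R = 199 + 0.38 × (142 − 199) = 199 + 0.38 × -57 = 177.34 → 177
G = 44 + 0.38 × (68 − 44) = 44 + 0.38 × 24 = 53.12 → 53
B = 65 + 0.38 × (173 − 65) = 65 + 0.38 × 108 = 106.04 → 106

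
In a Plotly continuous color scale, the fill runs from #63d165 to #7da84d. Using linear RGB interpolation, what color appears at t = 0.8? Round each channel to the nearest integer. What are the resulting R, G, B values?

(120, 176, 82)

#63d165 → (99, 209, 101); #7da84d → (125, 168, 77).
R = 99 + 0.8 × (125 − 99) = 99 + 0.8 × 26 = 119.8 → 120
G = 209 + 0.8 × (168 − 209) = 209 + 0.8 × -41 = 176.2 → 176
B = 101 + 0.8 × (77 − 101) = 101 + 0.8 × -24 = 81.8 → 82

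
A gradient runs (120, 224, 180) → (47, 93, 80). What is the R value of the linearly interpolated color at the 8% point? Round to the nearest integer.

R = 120 + 0.08 × (47 − 120) = 114.16 → 114

114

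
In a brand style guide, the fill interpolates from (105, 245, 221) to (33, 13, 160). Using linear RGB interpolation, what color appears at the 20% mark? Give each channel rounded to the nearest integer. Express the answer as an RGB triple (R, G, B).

20% corresponds to t = 0.2.
R = 105 + 0.2 × (33 − 105) = 105 + 0.2 × -72 = 90.6 → 91
G = 245 + 0.2 × (13 − 245) = 245 + 0.2 × -232 = 198.6 → 199
B = 221 + 0.2 × (160 − 221) = 221 + 0.2 × -61 = 208.8 → 209

(91, 199, 209)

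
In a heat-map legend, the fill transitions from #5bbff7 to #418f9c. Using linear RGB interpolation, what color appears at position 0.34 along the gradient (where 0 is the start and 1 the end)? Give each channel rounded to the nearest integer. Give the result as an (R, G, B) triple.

(82, 175, 216)

#5bbff7 → (91, 191, 247); #418f9c → (65, 143, 156).
R = 91 + 0.34 × (65 − 91) = 91 + 0.34 × -26 = 82.16 → 82
G = 191 + 0.34 × (143 − 191) = 191 + 0.34 × -48 = 174.68 → 175
B = 247 + 0.34 × (156 − 247) = 247 + 0.34 × -91 = 216.06 → 216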